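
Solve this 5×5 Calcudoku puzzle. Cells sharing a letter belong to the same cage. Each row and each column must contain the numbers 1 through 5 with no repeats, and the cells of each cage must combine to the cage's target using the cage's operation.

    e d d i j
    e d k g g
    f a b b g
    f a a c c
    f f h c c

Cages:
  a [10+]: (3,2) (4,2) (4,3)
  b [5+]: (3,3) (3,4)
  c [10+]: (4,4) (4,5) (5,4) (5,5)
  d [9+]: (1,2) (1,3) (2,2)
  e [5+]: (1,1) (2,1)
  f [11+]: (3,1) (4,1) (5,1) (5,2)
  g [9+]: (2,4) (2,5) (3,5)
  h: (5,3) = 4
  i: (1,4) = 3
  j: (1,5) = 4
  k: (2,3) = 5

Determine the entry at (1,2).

Cage i is a single given cell, so (1,4) = 3.
Cage j is a single given cell, leaving (1,5) = 4.
K is a freebie, so (2,3) = 5.
Cage h is a single given cell, which forces (5,3) = 4.
Cage d has sum 9, leaving (1,2) = 5.
Cage a has sum 10, so (3,2) = 3.
Row 3 now contains 3, which forces (3,3) = 1.
The 3 cells of cage a must have sum 10, which forces (4,2) = 4.
The 3 cells of cage a must have sum 10, which forces (4,3) = 3.
1 is placed in column 3, which forces (1,3) = 2.
Column 2 already has 3, so (2,2) = 2.
Cage g needs sum 9, which forces (2,5) = 3.
The two cells of cage b must have sum 5, so (3,4) = 4.
2 is placed in column 2; hence (5,2) = 1.
2 is placed in row 1, leaving (1,1) = 1.
3 is placed in row 2, which forces (2,1) = 4.
Column 4 now contains 4, which forces (2,4) = 1.
Cage g needs sum 9; hence (3,5) = 5.
1 is placed in column 4, so (4,4) = 2.
Row 4 now contains 2; hence (4,5) = 1.
Cage f needs sum 11; hence (5,1) = 3.
2 is placed in column 4, so (5,4) = 5.
Column 5 already has 5, which forces (5,5) = 2.
Row 3 already has 5, so (3,1) = 2.
Row 4 now contains 2, leaving (4,1) = 5.
Filled in: 1 5 2 3 4 / 4 2 5 1 3 / 2 3 1 4 5 / 5 4 3 2 1 / 3 1 4 5 2.

5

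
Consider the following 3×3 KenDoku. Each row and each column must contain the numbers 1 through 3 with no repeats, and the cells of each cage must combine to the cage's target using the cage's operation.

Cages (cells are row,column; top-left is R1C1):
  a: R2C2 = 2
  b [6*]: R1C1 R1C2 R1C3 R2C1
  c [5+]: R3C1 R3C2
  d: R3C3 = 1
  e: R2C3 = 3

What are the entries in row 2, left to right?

1 2 3

Cage b needs product 6, leaving R2C1 = 1.
A is a freebie; hence R2C2 = 2.
Cage e is a single given cell, which forces R2C3 = 3.
Column 2 already has 2, which forces R3C2 = 3.
Cage d is given, so R3C3 = 1.
Cage b has product 6, which forces R1C1 = 3.
Column 2 already has 3, so R1C2 = 1.
1 is placed in column 3, leaving R1C3 = 2.
3 is placed in row 3, leaving R3C1 = 2.
The full grid is 3 1 2 / 1 2 3 / 2 3 1.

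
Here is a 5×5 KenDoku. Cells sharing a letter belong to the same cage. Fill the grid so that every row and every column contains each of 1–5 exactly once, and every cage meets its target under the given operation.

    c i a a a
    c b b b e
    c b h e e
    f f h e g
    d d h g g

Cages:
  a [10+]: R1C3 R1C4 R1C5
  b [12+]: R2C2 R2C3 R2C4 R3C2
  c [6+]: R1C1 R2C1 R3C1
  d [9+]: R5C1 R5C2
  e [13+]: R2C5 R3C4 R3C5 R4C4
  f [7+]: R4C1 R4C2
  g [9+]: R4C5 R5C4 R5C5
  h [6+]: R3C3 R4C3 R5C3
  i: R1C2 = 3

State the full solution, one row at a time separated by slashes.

Cage i is a single given cell, so R1C2 = 3.
Row 1 needs a 2, and only R1C1 is open for it.
The only place for 4 in column 1 is R5C1.
4 is placed in row 5, which forces R5C2 = 5.
Column 1 needs a 5, and only R4C1 is open for it.
Cage f's pair has sum 7, which forces R4C2 = 2.
Row 4 already has 5; hence R4C5 = 4.
Row 5 needs a 1, and only R5C3 is open for it.
Cage h has sum 6, leaving R3C3 = 2.
1 is placed in column 3, leaving R4C3 = 3.
Row 4 now contains 3, which forces R4C4 = 1.
The 3 cells of cage a must have sum 10, which forces R1C5 = 1.
Cage e needs sum 13, so R3C4 = 4.
Cage a needs sum 10; hence R1C3 = 4.
4 is placed in column 4, so R1C4 = 5.
The 4 cells of cage b must have sum 12, so R2C2 = 4.
The 4 cells of cage b must have sum 12, so R2C3 = 5.
The 4 cells of cage b must have sum 12, leaving R2C4 = 2.
5 is placed in row 2; hence R2C5 = 3.
Row 3 already has 4; hence R3C2 = 1.
3 is placed in column 5, leaving R3C5 = 5.
Column 4 already has 2; hence R5C4 = 3.
3 is placed in column 5, which forces R5C5 = 2.
Row 2 already has 3, leaving R2C1 = 1.
Row 3 now contains 1; hence R3C1 = 3.

2 3 4 5 1 / 1 4 5 2 3 / 3 1 2 4 5 / 5 2 3 1 4 / 4 5 1 3 2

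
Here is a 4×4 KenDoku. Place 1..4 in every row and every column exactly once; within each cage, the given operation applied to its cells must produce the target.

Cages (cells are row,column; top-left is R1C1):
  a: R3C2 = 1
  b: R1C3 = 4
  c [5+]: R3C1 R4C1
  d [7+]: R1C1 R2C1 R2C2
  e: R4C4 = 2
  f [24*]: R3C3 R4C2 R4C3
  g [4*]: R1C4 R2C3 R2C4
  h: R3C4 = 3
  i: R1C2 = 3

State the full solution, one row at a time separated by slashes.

Cage i is given, so R1C2 = 3.
B is a freebie, which forces R1C3 = 4.
A is a freebie, leaving R3C2 = 1.
Cage h is a single given cell, which forces R3C4 = 3.
E is a freebie, so R4C4 = 2.
Column 4 already has 2, so R1C4 = 1.
Cage g has product 4; hence R2C3 = 1.
Cage g has product 4; hence R2C4 = 4.
3 is placed in row 3; hence R3C3 = 2.
2 is placed in row 4, leaving R4C2 = 4.
2 is placed in row 4, which forces R4C3 = 3.
1 is placed in row 1; hence R1C1 = 2.
Cage d needs sum 7; hence R2C1 = 3.
Row 2 now contains 4, leaving R2C2 = 2.
Row 3 already has 2; hence R3C1 = 4.
Row 4 now contains 3, so R4C1 = 1.

2 3 4 1 / 3 2 1 4 / 4 1 2 3 / 1 4 3 2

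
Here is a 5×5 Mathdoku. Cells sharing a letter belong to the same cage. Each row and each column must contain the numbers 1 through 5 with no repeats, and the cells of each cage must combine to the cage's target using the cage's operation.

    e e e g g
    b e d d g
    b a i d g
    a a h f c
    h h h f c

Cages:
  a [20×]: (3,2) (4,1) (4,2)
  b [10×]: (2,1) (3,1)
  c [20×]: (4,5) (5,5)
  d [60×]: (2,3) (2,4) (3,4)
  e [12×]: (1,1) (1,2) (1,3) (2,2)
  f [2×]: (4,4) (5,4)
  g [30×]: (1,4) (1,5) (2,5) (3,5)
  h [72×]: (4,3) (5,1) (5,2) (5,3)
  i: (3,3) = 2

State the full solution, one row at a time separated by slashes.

I is a freebie; hence (3,3) = 2.
Cage h needs product 72, leaving (4,3) = 3.
Column 3 now contains 2; hence (5,3) = 4.
Row 5 already has 4, so (5,5) = 5.
Column 3 already has 4, which forces (1,3) = 1.
The 4 cells of cage g must have product 30, so (1,4) = 5.
The two cells of cage b must have product 10, leaving (2,1) = 2.
Row 2 already has 2, leaving (2,2) = 1.
Column 3 already has 4, leaving (2,3) = 5.
Row 2 already has 1, so (2,5) = 3.
Row 3 already has 2, which forces (3,1) = 5.
Row 3 already has 5, leaving (3,2) = 4.
Row 3 now contains 4; hence (3,4) = 3.
3 is placed in column 5, which forces (3,5) = 1.
4 is placed in column 2, leaving (4,2) = 5.
5 is placed in column 5, leaving (4,5) = 4.
Column 1 already has 2; hence (5,1) = 3.
3 is placed in row 5; hence (5,2) = 2.
Row 5 now contains 2; hence (5,4) = 1.
Column 1 now contains 3, which forces (1,1) = 4.
4 is placed in column 2; hence (1,2) = 3.
3 is placed in column 5; hence (1,5) = 2.
3 is placed in row 2, so (2,4) = 4.
Row 4 now contains 4, which forces (4,1) = 1.
Column 4 now contains 1, so (4,4) = 2.

4 3 1 5 2 / 2 1 5 4 3 / 5 4 2 3 1 / 1 5 3 2 4 / 3 2 4 1 5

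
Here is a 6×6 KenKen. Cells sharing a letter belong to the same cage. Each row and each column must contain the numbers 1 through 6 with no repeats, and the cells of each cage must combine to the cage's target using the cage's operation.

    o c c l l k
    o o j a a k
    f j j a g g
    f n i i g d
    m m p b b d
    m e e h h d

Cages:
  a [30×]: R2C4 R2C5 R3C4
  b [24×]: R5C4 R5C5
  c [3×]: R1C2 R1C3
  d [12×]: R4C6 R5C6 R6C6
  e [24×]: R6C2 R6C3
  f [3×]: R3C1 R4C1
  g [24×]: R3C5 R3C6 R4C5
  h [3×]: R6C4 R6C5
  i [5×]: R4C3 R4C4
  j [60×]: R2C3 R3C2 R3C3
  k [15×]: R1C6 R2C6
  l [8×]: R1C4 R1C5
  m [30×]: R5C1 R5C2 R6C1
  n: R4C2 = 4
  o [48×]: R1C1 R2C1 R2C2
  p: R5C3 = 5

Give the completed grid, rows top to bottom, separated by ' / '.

6 1 3 2 4 5 / 4 2 6 1 5 3 / 1 5 2 6 3 4 / 3 4 1 5 2 6 / 2 3 5 4 6 1 / 5 6 4 3 1 2

Cage n is a single given cell; hence R4C2 = 4.
P is a freebie; hence R5C3 = 5.
Column 2 now contains 4, which forces R6C2 = 6.
Row 6 already has 6; hence R6C3 = 4.
Column 2 already has 6, so R2C2 = 2.
Row 2 already has 2; hence R2C3 = 6.
Cage j has product 60, which forces R3C2 = 5.
6 is placed in column 3, so R3C3 = 2.
5 is placed in column 3; hence R4C3 = 1.
Cage i needs two cells with product 5, leaving R4C4 = 5.
The 3 cells of cage m must have product 30, which forces R6C1 = 5.
Cage o needs product 48, leaving R1C1 = 6.
Cage c needs two cells with product 3, leaving R1C2 = 1.
1 is placed in column 3; hence R1C3 = 3.
Row 1 now contains 3, which forces R1C6 = 5.
Row 2 now contains 6, leaving R2C1 = 4.
Cage a has product 30, which forces R2C4 = 1.
Cage a needs product 30; hence R2C5 = 5.
Column 6 already has 5; hence R2C6 = 3.
Cage f's pair has product 3, so R3C1 = 1.
Cage a needs product 30, so R3C4 = 6.
1 is placed in row 3; hence R3C6 = 4.
Row 4 now contains 1, leaving R4C1 = 3.
6 is placed in column 1; hence R5C1 = 2.
1 is placed in column 2, leaving R5C2 = 3.
Column 4 now contains 6, which forces R5C4 = 4.
Row 5 already has 4, which forces R5C5 = 6.
Row 5 already has 6; hence R5C6 = 1.
Column 4 now contains 1, so R6C4 = 3.
Row 6 already has 3; hence R6C5 = 1.
1 is placed in column 6, which forces R6C6 = 2.
Column 4 now contains 4, leaving R1C4 = 2.
Cage l's pair has product 8, leaving R1C5 = 4.
Row 3 already has 4, leaving R3C5 = 3.
Column 5 already has 6, leaving R4C5 = 2.
Column 6 already has 2; hence R4C6 = 6.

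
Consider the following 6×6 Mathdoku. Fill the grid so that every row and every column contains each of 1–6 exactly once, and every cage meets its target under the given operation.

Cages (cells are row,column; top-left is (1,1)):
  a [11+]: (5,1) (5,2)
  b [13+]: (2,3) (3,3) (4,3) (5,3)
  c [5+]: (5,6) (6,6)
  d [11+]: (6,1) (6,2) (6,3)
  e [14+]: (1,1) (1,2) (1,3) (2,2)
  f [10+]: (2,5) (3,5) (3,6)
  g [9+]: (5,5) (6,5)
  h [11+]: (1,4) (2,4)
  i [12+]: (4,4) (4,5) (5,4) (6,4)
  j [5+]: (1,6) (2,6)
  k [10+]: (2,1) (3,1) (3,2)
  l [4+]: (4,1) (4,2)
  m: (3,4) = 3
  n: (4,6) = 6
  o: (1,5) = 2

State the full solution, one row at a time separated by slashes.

4 5 3 6 2 1 / 3 2 6 5 1 4 / 6 1 2 3 4 5 / 1 3 4 2 5 6 / 5 6 1 4 3 2 / 2 4 5 1 6 3

O is a freebie; hence (1,5) = 2.
Cage m is given, which forces (3,4) = 3.
N is a freebie, so (4,6) = 6.
Column 6 needs a 5, and only (3,6) is open for it.
Column 5 needs a 3, and only (5,5) is open for it.
Cage g's pair has sum 9, leaving (6,5) = 6.
The only place for 3 in row 6 is (6,6).
Cage c needs two cells with sum 5, so (5,6) = 2.
The only place for 1 in row 6 is (6,4).
The 4 cells of cage i must have sum 12, leaving (4,4) = 2.
The 4 cells of cage i must have sum 12, leaving (4,5) = 5.
Column 4 now contains 1, so (5,4) = 4.
Row 4 already has 5, leaving (4,3) = 4.
Row 5 already has 4, which forces (5,3) = 1.
The only place for 3 in column 3 is (1,3).
The only place for 3 in row 2 is (2,1).
Column 1 already has 3, which forces (4,1) = 1.
Cage l's pair has sum 4, leaving (4,2) = 3.
1 is placed in column 1, leaving (3,1) = 6.
The 3 cells of cage k must have sum 10; hence (3,2) = 1.
Row 3 now contains 6, which forces (3,3) = 2.
1 is placed in row 3, so (3,5) = 4.
6 is placed in column 1, so (5,1) = 5.
Row 5 now contains 5, so (5,2) = 6.
Column 3 already has 2; hence (6,3) = 5.
Column 1 now contains 5, which forces (1,1) = 4.
Cage e needs sum 14, so (1,2) = 5.
Row 1 already has 5, so (1,4) = 6.
Row 1 already has 4, so (1,6) = 1.
Cage e has sum 14, so (2,2) = 2.
Column 3 already has 2, leaving (2,3) = 6.
6 is placed in column 4, so (2,4) = 5.
Column 5 already has 4, leaving (2,5) = 1.
Column 6 already has 1; hence (2,6) = 4.
Column 1 already has 4; hence (6,1) = 2.
Column 2 now contains 2, so (6,2) = 4.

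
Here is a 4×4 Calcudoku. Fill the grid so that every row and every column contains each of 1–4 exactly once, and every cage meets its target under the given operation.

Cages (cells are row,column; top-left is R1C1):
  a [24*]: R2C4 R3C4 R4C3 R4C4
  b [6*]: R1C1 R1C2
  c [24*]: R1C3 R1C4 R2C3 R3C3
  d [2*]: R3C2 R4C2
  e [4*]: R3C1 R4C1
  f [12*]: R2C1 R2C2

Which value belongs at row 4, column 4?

3

In column 1, 2 can only go at R1C1, so R1C1 = 2.
Row 1 already has 2, leaving R1C2 = 3.
3 is placed in column 2; hence R2C2 = 4.
Row 2 now contains 4, so R2C1 = 3.
Row 2 already has 3; hence R2C3 = 2.
2 is placed in row 2, leaving R2C4 = 1.
2 is placed in column 3, leaving R3C3 = 3.
Cage c has product 24, leaving R1C3 = 1.
Column 4 already has 1, so R1C4 = 4.
The 4 cells of cage a must have product 24, which forces R3C4 = 2.
The 4 cells of cage a must have product 24; hence R4C3 = 4.
Cage a needs product 24, so R4C4 = 3.
Cage e needs two cells with product 4; hence R3C1 = 4.
Row 3 already has 2, leaving R3C2 = 1.
Row 4 now contains 4; hence R4C1 = 1.
Cage d needs two cells with product 2, which forces R4C2 = 2.
Filled in: 2 3 1 4 / 3 4 2 1 / 4 1 3 2 / 1 2 4 3.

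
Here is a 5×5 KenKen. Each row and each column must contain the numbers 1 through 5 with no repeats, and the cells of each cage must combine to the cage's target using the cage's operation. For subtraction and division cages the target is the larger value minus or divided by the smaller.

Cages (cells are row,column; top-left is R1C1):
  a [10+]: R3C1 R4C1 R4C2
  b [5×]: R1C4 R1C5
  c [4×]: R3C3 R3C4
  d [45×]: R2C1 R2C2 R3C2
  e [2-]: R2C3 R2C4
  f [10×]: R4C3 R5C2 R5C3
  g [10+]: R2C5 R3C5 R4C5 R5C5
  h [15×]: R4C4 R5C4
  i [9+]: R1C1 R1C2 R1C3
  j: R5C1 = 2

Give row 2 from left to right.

3 5 4 2 1

Cage d has product 45; hence R2C1 = 3.
Cage d needs product 45, so R2C2 = 5.
Cage d needs product 45; hence R3C2 = 3.
Cage j is a single given cell, which forces R5C1 = 2.
2 is placed in row 5, which forces R5C2 = 1.
1 is placed in row 5, so R5C3 = 5.
Row 5 already has 5, so R5C4 = 3.
Row 5 now contains 3, which forces R5C5 = 4.
Cage i needs sum 9, leaving R1C1 = 4.
Cage i needs sum 9, leaving R1C2 = 2.
Cage i has sum 9, so R1C3 = 3.
Cage a has sum 10, leaving R4C2 = 4.
Cage f has product 10, so R4C3 = 2.
3 is placed in column 4, which forces R4C4 = 5.
The 4 cells of cage g must have sum 10, so R4C5 = 3.
Column 4 now contains 5; hence R1C4 = 1.
Cage b needs two cells with product 5; hence R1C5 = 5.
Column 3 already has 2, so R2C3 = 4.
Cage e's pair has difference 2, leaving R2C4 = 2.
2 is placed in row 2; hence R2C5 = 1.
Cage a has sum 10, which forces R3C1 = 5.
Column 3 already has 4, which forces R3C3 = 1.
Column 4 now contains 1, which forces R3C4 = 4.
1 is placed in column 5, so R3C5 = 2.
5 is placed in row 4, leaving R4C1 = 1.
The full grid is 4 2 3 1 5 / 3 5 4 2 1 / 5 3 1 4 2 / 1 4 2 5 3 / 2 1 5 3 4.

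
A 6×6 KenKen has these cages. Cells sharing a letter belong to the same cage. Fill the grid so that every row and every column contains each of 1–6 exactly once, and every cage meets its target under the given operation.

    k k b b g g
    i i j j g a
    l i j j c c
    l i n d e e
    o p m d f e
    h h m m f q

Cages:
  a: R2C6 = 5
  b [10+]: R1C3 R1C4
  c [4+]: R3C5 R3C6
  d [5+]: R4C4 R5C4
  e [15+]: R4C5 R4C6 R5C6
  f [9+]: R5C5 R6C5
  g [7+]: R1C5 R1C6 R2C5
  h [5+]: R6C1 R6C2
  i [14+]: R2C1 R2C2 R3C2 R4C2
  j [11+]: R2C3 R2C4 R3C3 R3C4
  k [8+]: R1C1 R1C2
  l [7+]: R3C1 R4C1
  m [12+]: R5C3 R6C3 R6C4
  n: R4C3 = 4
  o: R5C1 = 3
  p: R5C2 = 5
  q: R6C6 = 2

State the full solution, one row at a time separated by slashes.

5 3 6 4 2 1 / 2 6 3 1 4 5 / 6 4 2 5 1 3 / 1 2 4 3 5 6 / 3 5 1 2 6 4 / 4 1 5 6 3 2

Cage a is a single given cell, so R2C6 = 5.
Cage n is given; hence R4C3 = 4.
Cage o is a single given cell; hence R5C1 = 3.
Cage p is given, so R5C2 = 5.
Q is a freebie; hence R6C6 = 2.
4 is placed in column 3, so R1C3 = 6.
Cage b's pair has sum 10, leaving R1C4 = 4.
Column 4 already has 4, leaving R5C4 = 2.
Cage k's pair has sum 8, leaving R1C1 = 5.
The two cells of cage k must have sum 8, which forces R1C2 = 3.
Row 1 already has 3, leaving R1C6 = 1.
Column 6 now contains 1, leaving R3C6 = 3.
The two cells of cage d must have sum 5, which forces R4C4 = 3.
Column 6 now contains 3, which forces R4C6 = 6.
2 is placed in row 5, so R5C3 = 1.
Column 6 already has 6, which forces R5C6 = 4.
Cage m has sum 12, leaving R6C3 = 5.
Cage m needs sum 12, which forces R6C4 = 6.
Row 6 already has 5, which forces R6C5 = 3.
Row 1 now contains 1, so R1C5 = 2.
Cage i needs sum 14, which forces R2C1 = 2.
The 4 cells of cage j must have sum 11; hence R2C3 = 3.
6 is placed in column 4, leaving R2C4 = 1.
Cage g needs sum 7, which forces R2C5 = 4.
Cage l's pair has sum 7, which forces R3C1 = 6.
Row 3 now contains 6, so R3C2 = 4.
Column 3 already has 5; hence R3C3 = 2.
Cage j has sum 11; hence R3C4 = 5.
Row 3 already has 3, which forces R3C5 = 1.
Cage l needs two cells with sum 7; hence R4C1 = 1.
Cage i has sum 14, so R4C2 = 2.
Row 4 now contains 6, leaving R4C5 = 5.
4 is placed in row 5, so R5C5 = 6.
1 is placed in column 1, which forces R6C1 = 4.
Column 2 now contains 4, so R6C2 = 1.
Row 2 already has 4; hence R2C2 = 6.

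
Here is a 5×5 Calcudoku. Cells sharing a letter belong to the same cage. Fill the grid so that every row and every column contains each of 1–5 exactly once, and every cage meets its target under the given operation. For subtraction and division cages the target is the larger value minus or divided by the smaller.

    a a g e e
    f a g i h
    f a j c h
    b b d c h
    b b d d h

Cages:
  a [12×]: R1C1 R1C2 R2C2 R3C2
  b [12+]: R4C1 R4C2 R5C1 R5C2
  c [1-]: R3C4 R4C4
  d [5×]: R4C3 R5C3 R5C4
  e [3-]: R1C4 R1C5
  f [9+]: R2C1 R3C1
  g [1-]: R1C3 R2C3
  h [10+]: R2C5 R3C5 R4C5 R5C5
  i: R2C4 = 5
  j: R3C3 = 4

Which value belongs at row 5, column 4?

Cage i is a single given cell; hence R2C4 = 5.
Cage j is given, leaving R3C3 = 4.
Cage d needs product 5, leaving R4C3 = 1.
Cage d has product 5, so R5C3 = 5.
Cage d needs product 5, leaving R5C4 = 1.
Row 2 already has 5, leaving R2C1 = 4.
Row 3 now contains 4; hence R3C1 = 5.
Row 1 needs a 5, and only R1C5 is open for it.
Cage e needs two cells with difference 3; hence R1C4 = 2.
Column 4 already has 2, so R3C4 = 3.
Column 4 now contains 3; hence R4C4 = 4.
Row 1 already has 2, leaving R1C1 = 1.
The 4 cells of cage a must have product 12, so R1C2 = 4.
Row 1 already has 2, leaving R1C3 = 3.
Cage a has product 12; hence R2C2 = 3.
Cage g's pair has difference 1, so R2C3 = 2.
Row 2 now contains 2, which forces R2C5 = 1.
Cage a needs product 12, leaving R3C2 = 1.
Column 5 now contains 1, leaving R3C5 = 2.
The 4 cells of cage b must have sum 12, so R4C1 = 2.
Column 2 now contains 3, so R4C2 = 5.
2 is placed in column 5, leaving R4C5 = 3.
The 4 cells of cage b must have sum 12, which forces R5C1 = 3.
Column 2 now contains 4; hence R5C2 = 2.
Cage h needs sum 10, so R5C5 = 4.
The full grid is 1 4 3 2 5 / 4 3 2 5 1 / 5 1 4 3 2 / 2 5 1 4 3 / 3 2 5 1 4.

1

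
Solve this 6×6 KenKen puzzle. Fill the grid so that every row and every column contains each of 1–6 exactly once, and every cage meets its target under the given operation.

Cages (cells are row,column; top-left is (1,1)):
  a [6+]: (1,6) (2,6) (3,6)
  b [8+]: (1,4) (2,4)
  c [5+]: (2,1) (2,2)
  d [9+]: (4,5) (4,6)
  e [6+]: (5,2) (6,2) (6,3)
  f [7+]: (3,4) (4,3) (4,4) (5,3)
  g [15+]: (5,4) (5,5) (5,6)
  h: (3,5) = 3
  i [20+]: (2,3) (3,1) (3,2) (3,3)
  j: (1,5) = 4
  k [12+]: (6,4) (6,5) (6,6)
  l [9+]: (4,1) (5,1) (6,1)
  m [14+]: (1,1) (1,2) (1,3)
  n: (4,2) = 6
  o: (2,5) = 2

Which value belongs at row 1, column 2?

3

Cage j is a single given cell, leaving (1,5) = 4.
O is a freebie, which forces (2,5) = 2.
H is a freebie; hence (3,5) = 3.
Cage n is given, which forces (4,2) = 6.
Row 4 already has 6; hence (4,5) = 5.
5 is placed in column 5, which forces (5,5) = 6.
Column 5 now contains 6, leaving (6,5) = 1.
The 4 cells of cage i must have sum 20, which forces (2,3) = 5.
The two cells of cage d must have sum 9; hence (4,6) = 4.
The 3 cells of cage e must have sum 6; hence (5,2) = 1.
Column 6 already has 4; hence (5,6) = 5.
Column 6 now contains 5, so (6,6) = 6.
Cage c's pair has sum 5, so (2,1) = 1.
Column 2 now contains 1, so (2,2) = 4.
Row 2 already has 1, leaving (2,6) = 3.
4 is placed in column 2, which forces (3,2) = 5.
Cage f needs sum 7, leaving (3,4) = 1.
Row 3 now contains 1, which forces (3,6) = 2.
Cage f has sum 7, so (4,3) = 1.
5 is placed in row 5, leaving (5,4) = 4.
Row 6 already has 6, so (6,4) = 5.
Cage m needs sum 14; hence (1,1) = 5.
Column 2 already has 5, so (1,2) = 3.
Cage m has sum 14, so (1,3) = 6.
Column 4 now contains 5, leaving (1,4) = 2.
Column 6 now contains 2, leaving (1,6) = 1.
Row 2 now contains 3, leaving (2,4) = 6.
6 is placed in column 3, so (3,3) = 4.
Column 4 already has 2; hence (4,4) = 3.
Cage l has sum 9, leaving (6,1) = 4.
Column 2 already has 3, so (6,2) = 2.
2 is placed in row 6, which forces (6,3) = 3.
4 is placed in row 3, leaving (3,1) = 6.
Row 4 now contains 3, which forces (4,1) = 2.
Cage l has sum 9, so (5,1) = 3.
3 is placed in column 3, leaving (5,3) = 2.
Completed grid: 5 3 6 2 4 1 / 1 4 5 6 2 3 / 6 5 4 1 3 2 / 2 6 1 3 5 4 / 3 1 2 4 6 5 / 4 2 3 5 1 6.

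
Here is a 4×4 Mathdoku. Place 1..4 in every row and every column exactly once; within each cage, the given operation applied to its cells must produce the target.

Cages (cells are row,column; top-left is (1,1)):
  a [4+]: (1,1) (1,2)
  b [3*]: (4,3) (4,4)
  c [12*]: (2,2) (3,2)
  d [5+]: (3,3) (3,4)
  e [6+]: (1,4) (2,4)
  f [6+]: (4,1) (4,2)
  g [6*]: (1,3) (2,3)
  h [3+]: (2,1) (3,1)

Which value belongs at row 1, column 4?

4

The only place for 4 in row 1 is (1,4).
Column 4 already has 4, which forces (2,4) = 2.
Cage g's pair has product 6, which forces (1,3) = 2.
Row 2 already has 2, so (2,1) = 1.
Row 2 already has 2, so (2,3) = 3.
The two cells of cage h must have sum 3, leaving (3,1) = 2.
2 is placed in column 3, so (3,3) = 4.
Column 1 already has 2, leaving (4,1) = 4.
4 is placed in row 4, leaving (4,2) = 2.
3 is placed in column 3, leaving (4,3) = 1.
Row 4 now contains 1; hence (4,4) = 3.
Column 1 now contains 1, which forces (1,1) = 3.
Cage a needs two cells with sum 4, so (1,2) = 1.
Row 2 now contains 3; hence (2,2) = 4.
4 is placed in row 3; hence (3,2) = 3.
3 is placed in column 4; hence (3,4) = 1.
Filled in: 3 1 2 4 / 1 4 3 2 / 2 3 4 1 / 4 2 1 3.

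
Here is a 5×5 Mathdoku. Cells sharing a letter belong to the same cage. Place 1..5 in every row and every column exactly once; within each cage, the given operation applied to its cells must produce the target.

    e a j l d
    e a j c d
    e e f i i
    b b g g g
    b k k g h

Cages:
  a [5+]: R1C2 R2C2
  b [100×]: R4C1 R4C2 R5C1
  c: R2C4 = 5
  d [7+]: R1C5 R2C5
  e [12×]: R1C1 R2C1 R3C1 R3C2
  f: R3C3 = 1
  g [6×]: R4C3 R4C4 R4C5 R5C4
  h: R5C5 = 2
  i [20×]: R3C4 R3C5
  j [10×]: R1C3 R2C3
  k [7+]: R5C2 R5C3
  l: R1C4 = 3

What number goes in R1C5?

L is a freebie, which forces R1C4 = 3.
Cage c is a single given cell, which forces R2C4 = 5.
Cage f is a single given cell; hence R3C3 = 1.
Column 4 already has 5, which forces R3C4 = 4.
4 is placed in row 3; hence R3C5 = 5.
Cage b has product 100, which forces R4C1 = 4.
Cage b needs product 100, so R4C2 = 5.
Column 4 already has 3, which forces R4C4 = 2.
Cage b needs product 100, leaving R5C1 = 5.
Cage g needs product 6; hence R5C4 = 1.
Cage h is a single given cell, so R5C5 = 2.
The two cells of cage j must have product 10, so R1C3 = 5.
Column 5 now contains 2, which forces R1C5 = 4.
5 is placed in row 2; hence R2C3 = 2.
The two cells of cage d must have sum 7, leaving R2C5 = 3.
4 is placed in row 3; hence R3C1 = 3.
Row 3 now contains 1, leaving R3C2 = 2.
2 is placed in row 4, so R4C3 = 3.
The 4 cells of cage g must have product 6; hence R4C5 = 1.
Column 3 already has 3; hence R5C3 = 4.
Cage e needs product 12, so R1C1 = 2.
2 is placed in column 2, leaving R1C2 = 1.
2 is placed in row 2; hence R2C1 = 1.
The two cells of cage a must have sum 5, so R2C2 = 4.
Row 5 now contains 4; hence R5C2 = 3.
The full grid is 2 1 5 3 4 / 1 4 2 5 3 / 3 2 1 4 5 / 4 5 3 2 1 / 5 3 4 1 2.

4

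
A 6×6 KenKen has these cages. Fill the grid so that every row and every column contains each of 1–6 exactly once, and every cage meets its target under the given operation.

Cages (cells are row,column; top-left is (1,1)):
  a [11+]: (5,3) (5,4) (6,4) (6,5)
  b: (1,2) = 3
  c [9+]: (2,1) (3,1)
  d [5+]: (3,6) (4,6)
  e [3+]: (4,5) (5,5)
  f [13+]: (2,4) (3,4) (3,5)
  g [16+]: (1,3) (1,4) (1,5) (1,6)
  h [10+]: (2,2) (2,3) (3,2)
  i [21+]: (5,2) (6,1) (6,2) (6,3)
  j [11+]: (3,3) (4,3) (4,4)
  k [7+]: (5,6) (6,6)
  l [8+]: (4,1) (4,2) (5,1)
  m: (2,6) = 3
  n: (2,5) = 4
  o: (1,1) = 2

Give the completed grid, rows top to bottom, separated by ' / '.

Cage o is a single given cell, which forces (1,1) = 2.
Cage b is a single given cell; hence (1,2) = 3.
Cage n is given, leaving (2,5) = 4.
M is a freebie, so (2,6) = 3.
Cage i needs sum 21; hence (5,2) = 6.
Cage h needs sum 10, so (3,2) = 4.
Row 3 already has 4, so (3,6) = 1.
1 is placed in column 6, so (4,6) = 4.
Column 2 now contains 4, leaving (6,2) = 5.
The two cells of cage c must have sum 9, so (2,1) = 6.
Column 2 already has 5, which forces (2,2) = 1.
The 3 cells of cage h must have sum 10, which forces (2,3) = 5.
Row 2 already has 5, leaving (2,4) = 2.
Row 3 already has 4, leaving (3,1) = 3.
Column 2 now contains 1, which forces (4,2) = 2.
Row 4 already has 2, which forces (4,5) = 1.
1 is placed in column 5, so (5,5) = 2.
The two cells of cage k must have sum 7, leaving (5,6) = 5.
6 is placed in column 1, which forces (6,1) = 4.
4 is placed in row 6; hence (6,3) = 6.
Row 6 now contains 6; hence (6,5) = 3.
Cage k's pair has sum 7, leaving (6,6) = 2.
Cage g has sum 16; hence (1,5) = 5.
Column 6 already has 5; hence (1,6) = 6.
Column 3 now contains 6; hence (3,3) = 2.
Column 5 already has 5, which forces (3,5) = 6.
Row 4 now contains 1; hence (4,1) = 5.
Column 3 now contains 6, which forces (4,3) = 3.
The 3 cells of cage j must have sum 11; hence (4,4) = 6.
Column 1 now contains 4, which forces (5,1) = 1.
3 is placed in column 3, so (5,3) = 4.
Row 5 already has 4, which forces (5,4) = 3.
3 is placed in row 6, which forces (6,4) = 1.
Column 3 now contains 4; hence (1,3) = 1.
Column 4 now contains 1, which forces (1,4) = 4.
Row 3 already has 6, leaving (3,4) = 5.

2 3 1 4 5 6 / 6 1 5 2 4 3 / 3 4 2 5 6 1 / 5 2 3 6 1 4 / 1 6 4 3 2 5 / 4 5 6 1 3 2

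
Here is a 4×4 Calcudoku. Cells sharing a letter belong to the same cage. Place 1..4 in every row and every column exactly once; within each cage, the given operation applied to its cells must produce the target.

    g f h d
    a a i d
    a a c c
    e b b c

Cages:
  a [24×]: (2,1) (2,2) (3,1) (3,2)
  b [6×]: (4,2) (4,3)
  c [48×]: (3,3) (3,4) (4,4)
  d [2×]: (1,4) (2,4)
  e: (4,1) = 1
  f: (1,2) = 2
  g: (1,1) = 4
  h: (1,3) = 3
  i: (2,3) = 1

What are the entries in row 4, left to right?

Cage g is given; hence (1,1) = 4.
Cage f is a single given cell; hence (1,2) = 2.
Cage h is given, which forces (1,3) = 3.
Row 1 now contains 2, so (1,4) = 1.
Cage i is given, so (2,3) = 1.
Column 4 already has 1, leaving (2,4) = 2.
Cage c has product 48, leaving (3,3) = 4.
Cage c has product 48, leaving (3,4) = 3.
E is a freebie; hence (4,1) = 1.
2 is placed in column 2; hence (4,2) = 3.
3 is placed in column 3, which forces (4,3) = 2.
Cage c has product 48, which forces (4,4) = 4.
Row 2 already has 2, so (2,1) = 3.
3 is placed in column 2, leaving (2,2) = 4.
Column 1 already has 1, so (3,1) = 2.
Row 3 already has 3; hence (3,2) = 1.
Filled in: 4 2 3 1 / 3 4 1 2 / 2 1 4 3 / 1 3 2 4.

1 3 2 4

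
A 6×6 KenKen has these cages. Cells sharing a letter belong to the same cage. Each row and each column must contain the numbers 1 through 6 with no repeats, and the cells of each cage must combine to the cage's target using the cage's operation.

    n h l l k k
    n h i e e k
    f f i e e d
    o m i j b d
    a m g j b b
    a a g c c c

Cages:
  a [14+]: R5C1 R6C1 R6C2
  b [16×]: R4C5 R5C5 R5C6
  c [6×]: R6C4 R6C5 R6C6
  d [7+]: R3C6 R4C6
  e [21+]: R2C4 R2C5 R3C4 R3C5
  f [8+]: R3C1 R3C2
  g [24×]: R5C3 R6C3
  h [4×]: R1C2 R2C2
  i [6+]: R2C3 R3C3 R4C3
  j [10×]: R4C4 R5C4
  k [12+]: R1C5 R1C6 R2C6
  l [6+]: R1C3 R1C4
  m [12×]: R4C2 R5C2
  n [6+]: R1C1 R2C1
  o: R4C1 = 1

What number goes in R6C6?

1

O is a freebie, so R4C1 = 1.
The only place for 1 in row 5 is R5C5.
Cage b has product 16; hence R4C5 = 4.
The 3 cells of cage b must have product 16, leaving R5C6 = 4.
Row 5 already has 4, leaving R5C3 = 6.
The two cells of cage g must have product 24; hence R6C3 = 4.
Cage m's pair has product 12, which forces R4C2 = 6.
Row 5 now contains 6; hence R5C2 = 2.
2 is placed in row 5, so R5C4 = 5.
Column 4 now contains 5, leaving R4C4 = 2.
2 is placed in row 4, leaving R4C6 = 5.
Row 5 now contains 5, which forces R5C1 = 3.
Cage a has sum 14, so R6C1 = 6.
The 3 cells of cage a must have sum 14, leaving R6C2 = 5.
3 is placed in column 1, leaving R3C1 = 5.
Column 2 now contains 5; hence R3C2 = 3.
Row 3 now contains 5, leaving R3C5 = 6.
5 is placed in column 6; hence R3C6 = 2.
2 is placed in row 4; hence R4C3 = 3.
Cage i has sum 6; hence R2C3 = 2.
The 4 cells of cage e must have sum 21; hence R2C4 = 6.
Column 5 now contains 6, which forces R2C5 = 5.
Row 3 already has 2, leaving R3C3 = 1.
Row 3 already has 6, which forces R3C4 = 4.
Cage c needs product 6; hence R6C5 = 2.
The two cells of cage n must have sum 6, which forces R1C1 = 2.
Column 3 already has 2, leaving R1C3 = 5.
4 is placed in column 4, leaving R1C4 = 1.
5 is placed in column 5; hence R1C5 = 3.
The 3 cells of cage k must have sum 12, leaving R1C6 = 6.
2 is placed in row 2, so R2C1 = 4.
Row 2 already has 4, so R2C2 = 1.
The 3 cells of cage k must have sum 12, so R2C6 = 3.
Column 4 already has 1; hence R6C4 = 3.
3 is placed in column 6; hence R6C6 = 1.
1 is placed in row 1; hence R1C2 = 4.
Filled in: 2 4 5 1 3 6 / 4 1 2 6 5 3 / 5 3 1 4 6 2 / 1 6 3 2 4 5 / 3 2 6 5 1 4 / 6 5 4 3 2 1.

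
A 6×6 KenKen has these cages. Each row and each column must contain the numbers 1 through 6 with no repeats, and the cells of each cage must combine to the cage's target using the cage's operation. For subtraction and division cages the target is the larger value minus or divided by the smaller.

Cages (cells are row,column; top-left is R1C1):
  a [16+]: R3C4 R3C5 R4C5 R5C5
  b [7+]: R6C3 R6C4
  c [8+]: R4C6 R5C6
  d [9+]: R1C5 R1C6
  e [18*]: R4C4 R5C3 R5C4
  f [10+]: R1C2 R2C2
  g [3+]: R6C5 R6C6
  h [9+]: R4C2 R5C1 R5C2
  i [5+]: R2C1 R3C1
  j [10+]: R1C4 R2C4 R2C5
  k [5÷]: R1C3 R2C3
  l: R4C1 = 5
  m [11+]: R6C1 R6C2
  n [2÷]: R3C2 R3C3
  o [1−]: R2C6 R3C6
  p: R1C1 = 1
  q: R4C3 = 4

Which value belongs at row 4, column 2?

Cage p is a single given cell, so R1C1 = 1.
1 is placed in row 1, leaving R1C3 = 5.
Column 3 now contains 5; hence R2C3 = 1.
Cage l is a single given cell, so R4C1 = 5.
Cage q is given, leaving R4C3 = 4.
5 is placed in column 1; hence R6C1 = 6.
Row 6 now contains 6, leaving R6C2 = 5.
Cage b needs two cells with sum 7, so R6C3 = 3.
Cage b's pair has sum 7, so R6C4 = 4.
Column 3 already has 3, leaving R5C3 = 6.
6 is placed in column 3, leaving R3C3 = 2.
The two cells of cage i must have sum 5, so R2C1 = 2.
2 is placed in row 3, leaving R3C1 = 3.
Column 1 already has 3, which forces R5C1 = 4.
Cage j has sum 10, so R1C4 = 2.
In row 1, 4 can only go at R1C2, so R1C2 = 4.
4 is placed in column 2, so R2C2 = 6.
4 is placed in column 2, so R3C2 = 1.
In row 2, 4 can only go at R2C6, so R2C6 = 4.
Cage o's pair has difference 1; hence R3C6 = 5.
Column 6 already has 5, so R5C6 = 2.
Column 6 now contains 2, which forces R6C6 = 1.
Row 3 now contains 5, so R3C4 = 6.
Cage a needs sum 16, which forces R3C5 = 4.
Cage h needs sum 9, so R4C2 = 2.
The 4 cells of cage a must have sum 16, so R4C5 = 1.
The two cells of cage c must have sum 8; hence R4C6 = 6.
Row 5 now contains 2, so R5C2 = 3.
Row 5 already has 3, which forces R5C4 = 1.
Cage a has sum 16; hence R5C5 = 5.
1 is placed in row 6, so R6C5 = 2.
Cage d's pair has sum 9, which forces R1C5 = 6.
Column 6 now contains 6, leaving R1C6 = 3.
Cage j has sum 10, so R2C4 = 5.
5 is placed in column 5, so R2C5 = 3.
1 is placed in row 4; hence R4C4 = 3.
The full grid is 1 4 5 2 6 3 / 2 6 1 5 3 4 / 3 1 2 6 4 5 / 5 2 4 3 1 6 / 4 3 6 1 5 2 / 6 5 3 4 2 1.

2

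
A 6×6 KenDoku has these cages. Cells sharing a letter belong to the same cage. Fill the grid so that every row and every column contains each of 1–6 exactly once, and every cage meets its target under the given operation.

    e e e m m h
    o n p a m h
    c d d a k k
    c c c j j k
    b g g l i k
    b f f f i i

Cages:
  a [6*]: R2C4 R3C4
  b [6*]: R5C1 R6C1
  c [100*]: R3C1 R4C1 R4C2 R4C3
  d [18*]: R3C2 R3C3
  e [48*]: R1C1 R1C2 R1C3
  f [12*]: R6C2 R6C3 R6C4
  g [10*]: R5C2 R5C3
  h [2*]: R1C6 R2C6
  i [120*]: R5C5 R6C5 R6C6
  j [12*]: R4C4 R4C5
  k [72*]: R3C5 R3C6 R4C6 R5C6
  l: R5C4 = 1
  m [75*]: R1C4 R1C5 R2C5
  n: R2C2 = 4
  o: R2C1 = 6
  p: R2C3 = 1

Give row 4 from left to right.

Cage m has product 75, which forces R1C4 = 5.
The 3 cells of cage m must have product 75, which forces R1C5 = 3.
Cage o is given; hence R2C1 = 6.
Cage n is given, leaving R2C2 = 4.
P is a freebie, so R2C3 = 1.
Cage m has product 75, leaving R2C5 = 5.
Row 2 already has 1, so R2C6 = 2.
Cage c needs product 100, leaving R3C1 = 5.
Cage l is a single given cell, so R5C4 = 1.
2 is placed in column 6; hence R1C6 = 1.
Row 2 already has 2, leaving R2C4 = 3.
Cage a's pair has product 6, which forces R3C4 = 2.
2 is placed in column 4; hence R4C4 = 6.
Cage f needs product 12; hence R6C2 = 1.
Column 4 already has 6, so R6C4 = 4.
Row 6 now contains 4, so R6C5 = 6.
Cage i has product 120, so R6C6 = 5.
The 4 cells of cage k must have product 72, leaving R3C5 = 1.
The 4 cells of cage c must have product 100, leaving R4C1 = 1.
Column 2 already has 1; hence R4C2 = 5.
The 4 cells of cage c must have product 100; hence R4C3 = 4.
Cage j's pair has product 12, which forces R4C5 = 2.
4 is placed in row 4, leaving R4C6 = 3.
Column 2 now contains 5; hence R5C2 = 2.
2 is placed in row 5, which forces R5C3 = 5.
Column 5 already has 6, leaving R5C5 = 4.
4 is placed in row 5, so R5C6 = 6.
Cage f needs product 12; hence R6C3 = 3.
Cage e has product 48, which forces R1C1 = 4.
2 is placed in column 2, so R1C2 = 6.
The 3 cells of cage e must have product 48, so R1C3 = 2.
Cage d's pair has product 18, so R3C2 = 3.
Column 3 now contains 3, so R3C3 = 6.
Column 6 already has 6, which forces R3C6 = 4.
2 is placed in row 5, leaving R5C1 = 3.
3 is placed in row 6; hence R6C1 = 2.
Filled in: 4 6 2 5 3 1 / 6 4 1 3 5 2 / 5 3 6 2 1 4 / 1 5 4 6 2 3 / 3 2 5 1 4 6 / 2 1 3 4 6 5.

1 5 4 6 2 3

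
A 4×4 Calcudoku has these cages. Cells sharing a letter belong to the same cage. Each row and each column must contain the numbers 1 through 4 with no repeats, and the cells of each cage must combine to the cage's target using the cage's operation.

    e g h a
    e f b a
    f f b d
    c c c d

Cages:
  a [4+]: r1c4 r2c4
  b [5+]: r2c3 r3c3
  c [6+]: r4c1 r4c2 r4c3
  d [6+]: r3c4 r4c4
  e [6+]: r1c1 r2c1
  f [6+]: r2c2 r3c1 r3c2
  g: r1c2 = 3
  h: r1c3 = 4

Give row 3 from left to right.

Cage g is a single given cell, so r1c2 = 3.
H is a freebie; hence r1c3 = 4.
Row 1 already has 3, so r1c4 = 1.
Column 4 now contains 1, which forces r2c4 = 3.
Row 1 already has 4, which forces r1c1 = 2.
The two cells of cage e must have sum 6, leaving r2c1 = 4.
Cage b needs two cells with sum 5; hence r2c3 = 2.
Cage b's pair has sum 5; hence r3c3 = 3.
3 is placed in column 3, leaving r4c3 = 1.
Row 2 now contains 2, leaving r2c2 = 1.
Row 3 now contains 3; hence r3c1 = 1.
Cage f has sum 6, so r3c2 = 4.
Row 3 already has 4, leaving r3c4 = 2.
Row 4 already has 1, which forces r4c1 = 3.
Row 4 already has 1; hence r4c2 = 2.
Column 4 now contains 2, which forces r4c4 = 4.
The full grid is 2 3 4 1 / 4 1 2 3 / 1 4 3 2 / 3 2 1 4.

1 4 3 2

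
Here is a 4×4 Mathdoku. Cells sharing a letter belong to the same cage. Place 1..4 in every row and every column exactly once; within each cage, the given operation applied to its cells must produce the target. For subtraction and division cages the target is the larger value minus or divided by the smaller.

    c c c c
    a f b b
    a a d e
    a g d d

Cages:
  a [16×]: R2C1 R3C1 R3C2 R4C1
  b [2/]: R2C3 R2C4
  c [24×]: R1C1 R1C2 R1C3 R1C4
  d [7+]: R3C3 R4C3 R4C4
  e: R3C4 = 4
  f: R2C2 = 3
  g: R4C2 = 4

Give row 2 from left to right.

Cage f is a single given cell; hence R2C2 = 3.
Cage a needs product 16; hence R3C2 = 2.
Cage e is a single given cell, which forces R3C4 = 4.
G is a freebie; hence R4C2 = 4.
Column 2 now contains 4, so R1C2 = 1.
Cage a needs product 16; hence R2C1 = 4.
Row 3 already has 4, leaving R3C1 = 1.
Cage d has sum 7, which forces R3C3 = 3.
Cage a needs product 16; hence R4C1 = 2.
Cage d needs sum 7, which forces R4C3 = 1.
Cage d needs sum 7, so R4C4 = 3.
2 is placed in column 1, which forces R1C1 = 3.
The 4 cells of cage c must have product 24, leaving R1C3 = 4.
Column 4 already has 3, leaving R1C4 = 2.
1 is placed in column 3, leaving R2C3 = 2.
The two cells of cage b must have quotient 2, leaving R2C4 = 1.
The full grid is 3 1 4 2 / 4 3 2 1 / 1 2 3 4 / 2 4 1 3.

4 3 2 1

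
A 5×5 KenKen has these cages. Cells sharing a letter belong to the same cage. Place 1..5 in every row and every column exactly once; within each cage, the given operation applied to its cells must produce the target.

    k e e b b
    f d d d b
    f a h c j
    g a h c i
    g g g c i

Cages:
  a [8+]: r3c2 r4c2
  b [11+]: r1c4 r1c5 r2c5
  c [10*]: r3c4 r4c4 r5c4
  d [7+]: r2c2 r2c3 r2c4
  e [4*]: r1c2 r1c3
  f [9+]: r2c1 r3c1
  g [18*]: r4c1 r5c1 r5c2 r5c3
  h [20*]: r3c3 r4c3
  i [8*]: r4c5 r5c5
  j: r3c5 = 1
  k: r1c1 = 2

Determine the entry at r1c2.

4

Cage k is a single given cell, which forces r1c1 = 2.
Cage j is a single given cell; hence r3c5 = 1.
Cage g has product 18, leaving r4c1 = 3.
Row 4 already has 3, which forces r4c2 = 5.
Row 4 already has 5; hence r4c3 = 4.
Row 4 now contains 4, leaving r4c5 = 2.
Column 1 now contains 2; hence r5c1 = 1.
Column 5 already has 2, leaving r5c5 = 4.
Cage e's pair has product 4, so r1c2 = 4.
Column 3 already has 4; hence r1c3 = 1.
The 3 cells of cage b must have sum 11, so r1c4 = 3.
The 3 cells of cage b must have sum 11; hence r1c5 = 5.
Column 3 now contains 1; hence r2c3 = 2.
Cage b has sum 11; hence r2c5 = 3.
Column 2 already has 5, leaving r3c2 = 3.
Column 3 already has 4; hence r3c3 = 5.
Row 3 already has 5; hence r3c4 = 2.
Row 4 now contains 2; hence r4c4 = 1.
Column 2 already has 3, leaving r5c2 = 2.
Column 3 now contains 2, which forces r5c3 = 3.
Column 4 now contains 2; hence r5c4 = 5.
Cage f's pair has sum 9, which forces r2c1 = 5.
2 is placed in row 2; hence r2c2 = 1.
Column 4 now contains 1; hence r2c4 = 4.
Row 3 already has 5, leaving r3c1 = 4.
The full grid is 2 4 1 3 5 / 5 1 2 4 3 / 4 3 5 2 1 / 3 5 4 1 2 / 1 2 3 5 4.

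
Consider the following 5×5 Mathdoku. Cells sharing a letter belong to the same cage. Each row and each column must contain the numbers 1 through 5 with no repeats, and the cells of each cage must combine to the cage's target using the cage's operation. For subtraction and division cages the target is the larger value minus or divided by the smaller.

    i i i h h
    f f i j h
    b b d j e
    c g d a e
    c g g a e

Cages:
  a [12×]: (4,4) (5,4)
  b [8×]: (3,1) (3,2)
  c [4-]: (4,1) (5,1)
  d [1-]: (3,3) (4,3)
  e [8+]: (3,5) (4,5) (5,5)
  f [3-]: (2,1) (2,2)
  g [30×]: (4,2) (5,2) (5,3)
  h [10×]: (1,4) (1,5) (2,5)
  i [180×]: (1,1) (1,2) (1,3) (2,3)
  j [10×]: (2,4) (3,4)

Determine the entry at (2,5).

Cage i needs product 180; hence (2,3) = 3.
In row 3, 3 can only go at (3,5), so (3,5) = 3.
In row 3, 1 can only go at (3,3), so (3,3) = 1.
Cage d needs two cells with difference 1, which forces (4,3) = 2.
Column 3 already has 2, so (5,3) = 5.
Column 3 now contains 5, which forces (1,3) = 4.
Cage c's pair has difference 4; hence (4,1) = 5.
Cage g needs product 30; hence (4,2) = 3.
Row 4 now contains 3, leaving (4,4) = 4.
4 is placed in row 4, which forces (4,5) = 1.
5 is placed in row 5; hence (5,1) = 1.
The 3 cells of cage g must have product 30; hence (5,2) = 2.
4 is placed in column 4, which forces (5,4) = 3.
Column 5 already has 1, so (5,5) = 4.
5 is placed in column 1, leaving (1,1) = 3.
Column 2 already has 3, so (1,2) = 5.
Cage h has product 10, so (1,4) = 1.
Row 1 now contains 5, which forces (1,5) = 2.
5 is placed in column 2, leaving (2,2) = 1.
Column 5 already has 2, leaving (2,5) = 5.
The two cells of cage b must have product 8; hence (3,1) = 2.
2 is placed in column 2, so (3,2) = 4.
2 is placed in row 3, which forces (3,4) = 5.
Column 1 now contains 2, leaving (2,1) = 4.
Row 2 now contains 5, so (2,4) = 2.
Filled in: 3 5 4 1 2 / 4 1 3 2 5 / 2 4 1 5 3 / 5 3 2 4 1 / 1 2 5 3 4.

5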